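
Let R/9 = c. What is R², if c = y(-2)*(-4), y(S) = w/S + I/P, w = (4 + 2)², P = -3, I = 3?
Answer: 467856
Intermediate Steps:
w = 36 (w = 6² = 36)
y(S) = -1 + 36/S (y(S) = 36/S + 3/(-3) = 36/S + 3*(-⅓) = 36/S - 1 = -1 + 36/S)
c = 76 (c = ((36 - 1*(-2))/(-2))*(-4) = -(36 + 2)/2*(-4) = -½*38*(-4) = -19*(-4) = 76)
R = 684 (R = 9*76 = 684)
R² = 684² = 467856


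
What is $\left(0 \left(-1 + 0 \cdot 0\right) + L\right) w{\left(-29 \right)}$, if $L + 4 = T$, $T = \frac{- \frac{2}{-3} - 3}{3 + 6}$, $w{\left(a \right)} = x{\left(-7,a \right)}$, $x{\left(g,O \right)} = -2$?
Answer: $\frac{230}{27} \approx 8.5185$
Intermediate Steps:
$w{\left(a \right)} = -2$
$T = - \frac{7}{27}$ ($T = \frac{\left(-2\right) \left(- \frac{1}{3}\right) - 3}{9} = \left(\frac{2}{3} - 3\right) \frac{1}{9} = \left(- \frac{7}{3}\right) \frac{1}{9} = - \frac{7}{27} \approx -0.25926$)
$L = - \frac{115}{27}$ ($L = -4 - \frac{7}{27} = - \frac{115}{27} \approx -4.2593$)
$\left(0 \left(-1 + 0 \cdot 0\right) + L\right) w{\left(-29 \right)} = \left(0 \left(-1 + 0 \cdot 0\right) - \frac{115}{27}\right) \left(-2\right) = \left(0 \left(-1 + 0\right) - \frac{115}{27}\right) \left(-2\right) = \left(0 \left(-1\right) - \frac{115}{27}\right) \left(-2\right) = \left(0 - \frac{115}{27}\right) \left(-2\right) = \left(- \frac{115}{27}\right) \left(-2\right) = \frac{230}{27}$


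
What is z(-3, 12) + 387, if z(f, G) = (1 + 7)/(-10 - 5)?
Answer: 5797/15 ≈ 386.47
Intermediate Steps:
z(f, G) = -8/15 (z(f, G) = 8/(-15) = 8*(-1/15) = -8/15)
z(-3, 12) + 387 = -8/15 + 387 = 5797/15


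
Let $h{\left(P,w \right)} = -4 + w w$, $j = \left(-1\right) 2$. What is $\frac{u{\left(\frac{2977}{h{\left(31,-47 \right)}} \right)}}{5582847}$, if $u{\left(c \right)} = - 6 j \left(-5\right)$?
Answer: $- \frac{20}{1860949} \approx -1.0747 \cdot 10^{-5}$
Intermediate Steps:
$j = -2$
$h{\left(P,w \right)} = -4 + w^{2}$
$u{\left(c \right)} = -60$ ($u{\left(c \right)} = \left(-6\right) \left(-2\right) \left(-5\right) = 12 \left(-5\right) = -60$)
$\frac{u{\left(\frac{2977}{h{\left(31,-47 \right)}} \right)}}{5582847} = - \frac{60}{5582847} = \left(-60\right) \frac{1}{5582847} = - \frac{20}{1860949}$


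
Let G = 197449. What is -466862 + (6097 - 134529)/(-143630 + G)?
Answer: -25126174410/53819 ≈ -4.6686e+5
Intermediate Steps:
-466862 + (6097 - 134529)/(-143630 + G) = -466862 + (6097 - 134529)/(-143630 + 197449) = -466862 - 128432/53819 = -25126174410/53819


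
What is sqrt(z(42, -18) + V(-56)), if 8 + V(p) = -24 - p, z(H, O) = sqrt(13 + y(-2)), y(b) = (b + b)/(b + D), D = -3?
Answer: sqrt(600 + 5*sqrt(345))/5 ≈ 5.2645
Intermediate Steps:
y(b) = 2*b/(-3 + b) (y(b) = (b + b)/(b - 3) = (2*b)/(-3 + b) = 2*b/(-3 + b))
z(H, O) = sqrt(345)/5 (z(H, O) = sqrt(13 + 2*(-2)/(-3 - 2)) = sqrt(13 + 2*(-2)/(-5)) = sqrt(13 + 2*(-2)*(-1/5)) = sqrt(13 + 4/5) = sqrt(69/5) = sqrt(345)/5)
V(p) = -32 - p (V(p) = -8 + (-24 - p) = -32 - p)
sqrt(z(42, -18) + V(-56)) = sqrt(sqrt(345)/5 + (-32 - 1*(-56))) = sqrt(sqrt(345)/5 + (-32 + 56)) = sqrt(sqrt(345)/5 + 24) = sqrt(24 + sqrt(345)/5)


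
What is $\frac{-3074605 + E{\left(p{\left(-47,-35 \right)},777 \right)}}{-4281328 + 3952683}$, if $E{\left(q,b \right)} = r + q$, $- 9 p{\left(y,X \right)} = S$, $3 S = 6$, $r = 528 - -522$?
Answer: $\frac{27661997}{2957805} \approx 9.3522$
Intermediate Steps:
$r = 1050$ ($r = 528 + 522 = 1050$)
$S = 2$ ($S = \frac{1}{3} \cdot 6 = 2$)
$p{\left(y,X \right)} = - \frac{2}{9}$ ($p{\left(y,X \right)} = \left(- \frac{1}{9}\right) 2 = - \frac{2}{9}$)
$E{\left(q,b \right)} = 1050 + q$
$\frac{-3074605 + E{\left(p{\left(-47,-35 \right)},777 \right)}}{-4281328 + 3952683} = \frac{-3074605 + \left(1050 - \frac{2}{9}\right)}{-4281328 + 3952683} = \frac{-3074605 + \frac{9448}{9}}{-328645} = \left(- \frac{27661997}{9}\right) \left(- \frac{1}{328645}\right) = \frac{27661997}{2957805}$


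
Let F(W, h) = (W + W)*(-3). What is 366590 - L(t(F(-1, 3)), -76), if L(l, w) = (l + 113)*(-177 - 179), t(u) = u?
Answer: 408954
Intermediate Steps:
F(W, h) = -6*W (F(W, h) = (2*W)*(-3) = -6*W)
L(l, w) = -40228 - 356*l (L(l, w) = (113 + l)*(-356) = -40228 - 356*l)
366590 - L(t(F(-1, 3)), -76) = 366590 - (-40228 - (-2136)*(-1)) = 366590 - (-40228 - 356*6) = 366590 - (-40228 - 2136) = 366590 - 1*(-42364) = 366590 + 42364 = 408954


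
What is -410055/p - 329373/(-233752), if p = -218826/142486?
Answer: 2276253798367843/8525169192 ≈ 2.6700e+5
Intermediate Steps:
p = -109413/71243 (p = -218826*1/142486 = -109413/71243 ≈ -1.5358)
-410055/p - 329373/(-233752) = -410055/(-109413/71243) - 329373/(-233752) = -410055*(-71243/109413) - 329373*(-1/233752) = 9737849455/36471 + 329373/233752 = 2276253798367843/8525169192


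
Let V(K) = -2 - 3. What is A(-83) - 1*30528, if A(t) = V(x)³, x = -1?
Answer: -30653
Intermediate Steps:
V(K) = -5
A(t) = -125 (A(t) = (-5)³ = -125)
A(-83) - 1*30528 = -125 - 1*30528 = -125 - 30528 = -30653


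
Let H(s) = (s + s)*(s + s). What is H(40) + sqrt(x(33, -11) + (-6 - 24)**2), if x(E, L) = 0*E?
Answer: 6430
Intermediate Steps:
x(E, L) = 0
H(s) = 4*s**2 (H(s) = (2*s)*(2*s) = 4*s**2)
H(40) + sqrt(x(33, -11) + (-6 - 24)**2) = 4*40**2 + sqrt(0 + (-6 - 24)**2) = 4*1600 + sqrt(0 + (-30)**2) = 6400 + sqrt(0 + 900) = 6400 + sqrt(900) = 6400 + 30 = 6430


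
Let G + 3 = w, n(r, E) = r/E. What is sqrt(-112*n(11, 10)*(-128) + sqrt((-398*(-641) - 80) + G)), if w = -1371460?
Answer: sqrt(394240 + 125*I*sqrt(44657))/5 ≈ 125.65 + 4.2047*I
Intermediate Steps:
G = -1371463 (G = -3 - 1371460 = -1371463)
sqrt(-112*n(11, 10)*(-128) + sqrt((-398*(-641) - 80) + G)) = sqrt(-1232/10*(-128) + sqrt((-398*(-641) - 80) - 1371463)) = sqrt(-1232/10*(-128) + sqrt((255118 - 80) - 1371463)) = sqrt(-112*11/10*(-128) + sqrt(255038 - 1371463)) = sqrt(-616/5*(-128) + sqrt(-1116425)) = sqrt(78848/5 + 5*I*sqrt(44657))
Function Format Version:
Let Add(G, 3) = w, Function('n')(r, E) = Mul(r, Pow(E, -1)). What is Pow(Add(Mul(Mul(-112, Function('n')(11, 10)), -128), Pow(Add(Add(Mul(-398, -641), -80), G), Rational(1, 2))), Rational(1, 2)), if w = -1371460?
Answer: Mul(Rational(1, 5), Pow(Add(394240, Mul(125, I, Pow(44657, Rational(1, 2)))), Rational(1, 2))) ≈ Add(125.65, Mul(4.2047, I))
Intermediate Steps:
G = -1371463 (G = Add(-3, -1371460) = -1371463)
Pow(Add(Mul(Mul(-112, Function('n')(11, 10)), -128), Pow(Add(Add(Mul(-398, -641), -80), G), Rational(1, 2))), Rational(1, 2)) = Pow(Add(Mul(Mul(-112, Mul(11, Pow(10, -1))), -128), Pow(Add(Add(Mul(-398, -641), -80), -1371463), Rational(1, 2))), Rational(1, 2)) = Pow(Add(Mul(Mul(-112, Mul(11, Rational(1, 10))), -128), Pow(Add(Add(255118, -80), -1371463), Rational(1, 2))), Rational(1, 2)) = Pow(Add(Mul(Mul(-112, Rational(11, 10)), -128), Pow(Add(255038, -1371463), Rational(1, 2))), Rational(1, 2)) = Pow(Add(Mul(Rational(-616, 5), -128), Pow(-1116425, Rational(1, 2))), Rational(1, 2)) = Pow(Add(Rational(78848, 5), Mul(5, I, Pow(44657, Rational(1, 2)))), Rational(1, 2))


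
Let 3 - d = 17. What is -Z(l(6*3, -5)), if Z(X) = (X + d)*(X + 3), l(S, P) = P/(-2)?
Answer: 253/4 ≈ 63.250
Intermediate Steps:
l(S, P) = -P/2 (l(S, P) = P*(-1/2) = -P/2)
d = -14 (d = 3 - 1*17 = 3 - 17 = -14)
Z(X) = (-14 + X)*(3 + X) (Z(X) = (X - 14)*(X + 3) = (-14 + X)*(3 + X))
-Z(l(6*3, -5)) = -(-42 + (-1/2*(-5))**2 - (-11)*(-5)/2) = -(-42 + (5/2)**2 - 11*5/2) = -(-42 + 25/4 - 55/2) = -1*(-253/4) = 253/4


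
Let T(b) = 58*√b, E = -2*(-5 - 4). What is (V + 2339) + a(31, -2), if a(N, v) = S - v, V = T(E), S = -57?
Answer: 2284 + 174*√2 ≈ 2530.1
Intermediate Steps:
E = 18 (E = -2*(-9) = 18)
V = 174*√2 (V = 58*√18 = 58*(3*√2) = 174*√2 ≈ 246.07)
a(N, v) = -57 - v
(V + 2339) + a(31, -2) = (174*√2 + 2339) + (-57 - 1*(-2)) = (2339 + 174*√2) + (-57 + 2) = (2339 + 174*√2) - 55 = 2284 + 174*√2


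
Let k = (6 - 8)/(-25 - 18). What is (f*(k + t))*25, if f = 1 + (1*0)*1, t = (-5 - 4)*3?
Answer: -28975/43 ≈ -673.84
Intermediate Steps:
k = 2/43 (k = -2/(-43) = -2*(-1/43) = 2/43 ≈ 0.046512)
t = -27 (t = -9*3 = -27)
f = 1 (f = 1 + 0*1 = 1 + 0 = 1)
(f*(k + t))*25 = (1*(2/43 - 27))*25 = (1*(-1159/43))*25 = -1159/43*25 = -28975/43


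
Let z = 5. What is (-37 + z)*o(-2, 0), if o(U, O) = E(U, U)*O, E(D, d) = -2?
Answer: 0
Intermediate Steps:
o(U, O) = -2*O
(-37 + z)*o(-2, 0) = (-37 + 5)*(-2*0) = -32*0 = 0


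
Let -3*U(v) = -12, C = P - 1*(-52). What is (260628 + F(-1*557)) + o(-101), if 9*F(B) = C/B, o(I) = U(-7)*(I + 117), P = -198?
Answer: 1306849142/5013 ≈ 2.6069e+5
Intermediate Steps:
C = -146 (C = -198 - 1*(-52) = -198 + 52 = -146)
U(v) = 4 (U(v) = -⅓*(-12) = 4)
o(I) = 468 + 4*I (o(I) = 4*(I + 117) = 4*(117 + I) = 468 + 4*I)
F(B) = -146/(9*B) (F(B) = (-146/B)/9 = -146/(9*B))
(260628 + F(-1*557)) + o(-101) = (260628 - 146/(9*((-1*557)))) + (468 + 4*(-101)) = (260628 - 146/9/(-557)) + (468 - 404) = (260628 - 146/9*(-1/557)) + 64 = (260628 + 146/5013) + 64 = 1306528310/5013 + 64 = 1306849142/5013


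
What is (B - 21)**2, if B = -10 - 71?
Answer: 10404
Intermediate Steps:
B = -81
(B - 21)**2 = (-81 - 21)**2 = (-102)**2 = 10404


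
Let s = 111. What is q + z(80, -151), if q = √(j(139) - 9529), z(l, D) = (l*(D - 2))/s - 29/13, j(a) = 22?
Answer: -54113/481 + I*√9507 ≈ -112.5 + 97.504*I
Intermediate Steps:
z(l, D) = -29/13 + l*(-2 + D)/111 (z(l, D) = (l*(D - 2))/111 - 29/13 = (l*(-2 + D))*(1/111) - 29*1/13 = l*(-2 + D)/111 - 29/13 = -29/13 + l*(-2 + D)/111)
q = I*√9507 (q = √(22 - 9529) = √(-9507) = I*√9507 ≈ 97.504*I)
q + z(80, -151) = I*√9507 + (-29/13 - 2/111*80 + (1/111)*(-151)*80) = I*√9507 + (-29/13 - 160/111 - 12080/111) = I*√9507 - 54113/481 = -54113/481 + I*√9507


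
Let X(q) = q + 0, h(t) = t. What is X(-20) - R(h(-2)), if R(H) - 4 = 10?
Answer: -34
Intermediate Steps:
R(H) = 14 (R(H) = 4 + 10 = 14)
X(q) = q
X(-20) - R(h(-2)) = -20 - 1*14 = -20 - 14 = -34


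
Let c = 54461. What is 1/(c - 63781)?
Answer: -1/9320 ≈ -0.00010730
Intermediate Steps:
1/(c - 63781) = 1/(54461 - 63781) = 1/(-9320) = -1/9320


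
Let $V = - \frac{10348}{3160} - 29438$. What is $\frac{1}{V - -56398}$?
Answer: $\frac{790}{21295813} \approx 3.7096 \cdot 10^{-5}$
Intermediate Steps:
$V = - \frac{23258607}{790}$ ($V = \left(-10348\right) \frac{1}{3160} - 29438 = - \frac{2587}{790} - 29438 = - \frac{23258607}{790} \approx -29441.0$)
$\frac{1}{V - -56398} = \frac{1}{- \frac{23258607}{790} - -56398} = \frac{1}{- \frac{23258607}{790} + 56398} = \frac{1}{\frac{21295813}{790}} = \frac{790}{21295813}$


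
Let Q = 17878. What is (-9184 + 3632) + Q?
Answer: 12326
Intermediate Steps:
(-9184 + 3632) + Q = (-9184 + 3632) + 17878 = -5552 + 17878 = 12326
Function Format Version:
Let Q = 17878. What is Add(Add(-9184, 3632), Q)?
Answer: 12326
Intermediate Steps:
Add(Add(-9184, 3632), Q) = Add(Add(-9184, 3632), 17878) = Add(-5552, 17878) = 12326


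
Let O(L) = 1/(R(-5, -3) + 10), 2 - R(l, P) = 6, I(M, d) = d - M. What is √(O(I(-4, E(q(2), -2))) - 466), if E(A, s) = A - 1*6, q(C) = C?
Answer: I*√16770/6 ≈ 21.583*I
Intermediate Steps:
E(A, s) = -6 + A (E(A, s) = A - 6 = -6 + A)
R(l, P) = -4 (R(l, P) = 2 - 1*6 = 2 - 6 = -4)
O(L) = ⅙ (O(L) = 1/(-4 + 10) = 1/6 = ⅙)
√(O(I(-4, E(q(2), -2))) - 466) = √(⅙ - 466) = √(-2795/6) = I*√16770/6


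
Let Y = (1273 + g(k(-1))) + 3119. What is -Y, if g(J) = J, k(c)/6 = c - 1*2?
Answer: -4374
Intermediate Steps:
k(c) = -12 + 6*c (k(c) = 6*(c - 1*2) = 6*(c - 2) = 6*(-2 + c) = -12 + 6*c)
Y = 4374 (Y = (1273 + (-12 + 6*(-1))) + 3119 = (1273 + (-12 - 6)) + 3119 = (1273 - 18) + 3119 = 1255 + 3119 = 4374)
-Y = -1*4374 = -4374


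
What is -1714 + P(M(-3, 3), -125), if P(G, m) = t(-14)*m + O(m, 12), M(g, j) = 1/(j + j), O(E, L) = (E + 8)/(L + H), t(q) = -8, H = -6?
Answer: -1467/2 ≈ -733.50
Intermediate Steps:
O(E, L) = (8 + E)/(-6 + L) (O(E, L) = (E + 8)/(L - 6) = (8 + E)/(-6 + L))
M(g, j) = 1/(2*j)
P(G, m) = 4/3 - 47*m/6 (P(G, m) = -8*m + (8 + m)/(-6 + 12) = -8*m + (8 + m)/6 = -8*m + (4/3 + m/6) = 4/3 - 47*m/6)
-1714 + P(M(-3, 3), -125) = -1714 + (4/3 - 47/6*(-125)) = -1714 + (4/3 + 5875/6) = -1714 + 1961/2 = -1467/2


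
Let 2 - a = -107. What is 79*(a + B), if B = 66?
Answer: 13825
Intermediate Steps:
a = 109 (a = 2 - 1*(-107) = 2 + 107 = 109)
79*(a + B) = 79*(109 + 66) = 79*175 = 13825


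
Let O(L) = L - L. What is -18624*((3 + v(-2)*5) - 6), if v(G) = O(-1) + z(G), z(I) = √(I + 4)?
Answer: 55872 - 93120*√2 ≈ -75820.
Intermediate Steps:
O(L) = 0
z(I) = √(4 + I)
v(G) = √(4 + G) (v(G) = 0 + √(4 + G) = √(4 + G))
-18624*((3 + v(-2)*5) - 6) = -18624*((3 + √(4 - 2)*5) - 6) = -18624*((3 + √2*5) - 6) = -18624*((3 + 5*√2) - 6) = -18624*(-3 + 5*√2) = 55872 - 93120*√2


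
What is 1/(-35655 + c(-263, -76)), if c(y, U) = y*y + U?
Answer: 1/33438 ≈ 2.9906e-5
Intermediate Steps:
c(y, U) = U + y² (c(y, U) = y² + U = U + y²)
1/(-35655 + c(-263, -76)) = 1/(-35655 + (-76 + (-263)²)) = 1/(-35655 + (-76 + 69169)) = 1/(-35655 + 69093) = 1/33438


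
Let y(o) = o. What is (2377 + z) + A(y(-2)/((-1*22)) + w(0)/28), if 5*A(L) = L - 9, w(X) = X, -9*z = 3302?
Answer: 994123/495 ≈ 2008.3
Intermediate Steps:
z = -3302/9 (z = -1/9*3302 = -3302/9 ≈ -366.89)
A(L) = -9/5 + L/5 (A(L) = (L - 9)/5 = (-9 + L)/5 = -9/5 + L/5)
(2377 + z) + A(y(-2)/((-1*22)) + w(0)/28) = (2377 - 3302/9) + (-9/5 + (-2/((-1*22)) + 0/28)/5) = 18091/9 + (-9/5 + (-2/(-22) + 0*(1/28))/5) = 18091/9 + (-9/5 + (-2*(-1/22) + 0)/5) = 18091/9 + (-9/5 + (1/11 + 0)/5) = 18091/9 + (-9/5 + (1/5)*(1/11)) = 18091/9 + (-9/5 + 1/55) = 18091/9 - 98/55 = 994123/495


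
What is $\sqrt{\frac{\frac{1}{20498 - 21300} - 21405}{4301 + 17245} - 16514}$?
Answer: $\frac{i \sqrt{15220027716845567}}{959994} \approx 128.51 i$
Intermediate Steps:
$\sqrt{\frac{\frac{1}{20498 - 21300} - 21405}{4301 + 17245} - 16514} = \sqrt{\frac{\frac{1}{-802} - 21405}{21546} - 16514} = \sqrt{\left(- \frac{1}{802} - 21405\right) \frac{1}{21546} - 16514} = \sqrt{\left(- \frac{17166811}{802}\right) \frac{1}{21546} - 16514} = \sqrt{- \frac{17166811}{17279892} - 16514} = \sqrt{- \frac{285377303299}{17279892}} = \frac{i \sqrt{15220027716845567}}{959994}$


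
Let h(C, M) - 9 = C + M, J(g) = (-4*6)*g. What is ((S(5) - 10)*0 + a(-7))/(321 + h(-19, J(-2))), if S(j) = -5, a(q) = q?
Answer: -7/359 ≈ -0.019499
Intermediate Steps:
J(g) = -24*g
h(C, M) = 9 + C + M (h(C, M) = 9 + (C + M) = 9 + C + M)
((S(5) - 10)*0 + a(-7))/(321 + h(-19, J(-2))) = ((-5 - 10)*0 - 7)/(321 + (9 - 19 - 24*(-2))) = (-15*0 - 7)/(321 + (9 - 19 + 48)) = (0 - 7)/(321 + 38) = -7/359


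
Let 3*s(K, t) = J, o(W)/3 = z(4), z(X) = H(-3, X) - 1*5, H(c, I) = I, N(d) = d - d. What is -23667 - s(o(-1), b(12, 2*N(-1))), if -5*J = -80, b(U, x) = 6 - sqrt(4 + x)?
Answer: -71017/3 ≈ -23672.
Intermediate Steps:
N(d) = 0
J = 16 (J = -1/5*(-80) = 16)
z(X) = -5 + X (z(X) = X - 1*5 = X - 5 = -5 + X)
o(W) = -3 (o(W) = 3*(-5 + 4) = 3*(-1) = -3)
s(K, t) = 16/3 (s(K, t) = (1/3)*16 = 16/3)
-23667 - s(o(-1), b(12, 2*N(-1))) = -23667 - 1*16/3 = -23667 - 16/3 = -71017/3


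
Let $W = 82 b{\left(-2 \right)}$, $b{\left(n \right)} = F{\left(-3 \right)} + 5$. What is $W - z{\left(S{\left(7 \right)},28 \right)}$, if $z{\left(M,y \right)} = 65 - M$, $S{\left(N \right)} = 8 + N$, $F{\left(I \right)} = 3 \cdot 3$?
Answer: $1098$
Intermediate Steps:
$F{\left(I \right)} = 9$
$b{\left(n \right)} = 14$ ($b{\left(n \right)} = 9 + 5 = 14$)
$W = 1148$ ($W = 82 \cdot 14 = 1148$)
$W - z{\left(S{\left(7 \right)},28 \right)} = 1148 - \left(65 - \left(8 + 7\right)\right) = 1148 - \left(65 - 15\right) = 1148 - 50 = 1098$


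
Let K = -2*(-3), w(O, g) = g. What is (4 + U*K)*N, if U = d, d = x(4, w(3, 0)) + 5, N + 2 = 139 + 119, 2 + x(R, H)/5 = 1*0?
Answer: -6656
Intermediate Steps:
x(R, H) = -10 (x(R, H) = -10 + 5*(1*0) = -10 + 5*0 = -10 + 0 = -10)
K = 6
N = 256 (N = -2 + (139 + 119) = -2 + 258 = 256)
d = -5 (d = -10 + 5 = -5)
U = -5
(4 + U*K)*N = (4 - 5*6)*256 = (4 - 30)*256 = -26*256 = -6656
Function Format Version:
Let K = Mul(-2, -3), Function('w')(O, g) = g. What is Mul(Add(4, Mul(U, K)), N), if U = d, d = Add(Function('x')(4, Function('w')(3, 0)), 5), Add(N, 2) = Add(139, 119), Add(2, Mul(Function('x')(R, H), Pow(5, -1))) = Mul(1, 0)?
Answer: -6656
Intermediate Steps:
Function('x')(R, H) = -10 (Function('x')(R, H) = Add(-10, Mul(5, Mul(1, 0))) = Add(-10, Mul(5, 0)) = Add(-10, 0) = -10)
K = 6
N = 256 (N = Add(-2, Add(139, 119)) = Add(-2, 258) = 256)
d = -5 (d = Add(-10, 5) = -5)
U = -5
Mul(Add(4, Mul(U, K)), N) = Mul(Add(4, Mul(-5, 6)), 256) = Mul(Add(4, -30), 256) = Mul(-26, 256) = -6656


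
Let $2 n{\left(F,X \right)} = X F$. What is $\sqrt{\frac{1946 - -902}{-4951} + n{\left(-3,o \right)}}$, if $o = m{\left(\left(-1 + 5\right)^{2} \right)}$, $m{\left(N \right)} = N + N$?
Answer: $\frac{4 i \sqrt{74418481}}{4951} \approx 6.9696 i$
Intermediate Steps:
$m{\left(N \right)} = 2 N$
$o = 32$ ($o = 2 \left(-1 + 5\right)^{2} = 2 \cdot 4^{2} = 2 \cdot 16 = 32$)
$n{\left(F,X \right)} = \frac{F X}{2}$ ($n{\left(F,X \right)} = \frac{X F}{2} = \frac{F X}{2}$)
$\sqrt{\frac{1946 - -902}{-4951} + n{\left(-3,o \right)}} = \sqrt{\frac{1946 - -902}{-4951} + \frac{1}{2} \left(-3\right) 32} = \sqrt{\left(1946 + 902\right) \left(- \frac{1}{4951}\right) - 48} = \sqrt{2848 \left(- \frac{1}{4951}\right) - 48} = \sqrt{- \frac{2848}{4951} - 48} = \sqrt{- \frac{240496}{4951}} = \frac{4 i \sqrt{74418481}}{4951}$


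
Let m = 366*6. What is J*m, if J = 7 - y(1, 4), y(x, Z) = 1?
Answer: 13176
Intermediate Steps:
m = 2196
J = 6 (J = 7 - 1*1 = 7 - 1 = 6)
J*m = 6*2196 = 13176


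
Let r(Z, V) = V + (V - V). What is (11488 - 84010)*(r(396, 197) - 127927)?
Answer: 9263235060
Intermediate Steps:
r(Z, V) = V (r(Z, V) = V + 0 = V)
(11488 - 84010)*(r(396, 197) - 127927) = (11488 - 84010)*(197 - 127927) = -72522*(-127730) = 9263235060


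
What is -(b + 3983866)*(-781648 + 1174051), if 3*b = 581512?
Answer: -1639343321110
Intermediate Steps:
b = 581512/3 (b = (⅓)*581512 = 581512/3 ≈ 1.9384e+5)
-(b + 3983866)*(-781648 + 1174051) = -(581512/3 + 3983866)*(-781648 + 1174051) = -12533110*392403/3 = -1*1639343321110 = -1639343321110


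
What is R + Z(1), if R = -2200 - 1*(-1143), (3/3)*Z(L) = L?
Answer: -1056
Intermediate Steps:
Z(L) = L
R = -1057 (R = -2200 + 1143 = -1057)
R + Z(1) = -1057 + 1 = -1056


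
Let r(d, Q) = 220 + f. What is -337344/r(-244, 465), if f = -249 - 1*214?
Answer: 112448/81 ≈ 1388.2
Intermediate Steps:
f = -463 (f = -249 - 214 = -463)
r(d, Q) = -243 (r(d, Q) = 220 - 463 = -243)
-337344/r(-244, 465) = -337344/(-243) = -337344*(-1/243) = 112448/81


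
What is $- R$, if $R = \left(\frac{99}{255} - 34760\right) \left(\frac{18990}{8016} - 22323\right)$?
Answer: $- \frac{5182721202813}{6680} \approx -7.7586 \cdot 10^{8}$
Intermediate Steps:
$R = \frac{5182721202813}{6680}$ ($R = \left(99 \cdot \frac{1}{255} - 34760\right) \left(18990 \cdot \frac{1}{8016} - 22323\right) = \left(\frac{33}{85} - 34760\right) \left(\frac{3165}{1336} - 22323\right) = \left(- \frac{2954567}{85}\right) \left(- \frac{29820363}{1336}\right) = \frac{5182721202813}{6680} \approx 7.7586 \cdot 10^{8}$)
$- R = \left(-1\right) \frac{5182721202813}{6680} = - \frac{5182721202813}{6680}$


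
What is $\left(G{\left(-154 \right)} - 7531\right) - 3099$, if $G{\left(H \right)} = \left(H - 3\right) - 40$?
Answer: $-10827$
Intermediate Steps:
$G{\left(H \right)} = -43 + H$ ($G{\left(H \right)} = \left(-3 + H\right) - 40 = -43 + H$)
$\left(G{\left(-154 \right)} - 7531\right) - 3099 = \left(\left(-43 - 154\right) - 7531\right) - 3099 = \left(-197 - 7531\right) - 3099 = -7728 - 3099 = -10827$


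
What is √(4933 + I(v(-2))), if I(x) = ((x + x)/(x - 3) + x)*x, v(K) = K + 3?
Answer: √4933 ≈ 70.235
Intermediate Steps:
v(K) = 3 + K
I(x) = x*(x + 2*x/(-3 + x)) (I(x) = ((2*x)/(-3 + x) + x)*x = (2*x/(-3 + x) + x)*x = (x + 2*x/(-3 + x))*x = x*(x + 2*x/(-3 + x)))
√(4933 + I(v(-2))) = √(4933 + (3 - 2)²*(-1 + (3 - 2))/(-3 + (3 - 2))) = √(4933 + 1²*(-1 + 1)/(-3 + 1)) = √(4933 + 1*0/(-2)) = √(4933 + 1*(-½)*0) = √(4933 + 0) = √4933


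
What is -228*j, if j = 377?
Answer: -85956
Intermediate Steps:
-228*j = -228*377 = -85956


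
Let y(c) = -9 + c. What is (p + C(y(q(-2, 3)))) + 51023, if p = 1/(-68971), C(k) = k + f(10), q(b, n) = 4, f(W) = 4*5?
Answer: 3520141897/68971 ≈ 51038.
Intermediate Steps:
f(W) = 20
C(k) = 20 + k (C(k) = k + 20 = 20 + k)
p = -1/68971 ≈ -1.4499e-5
(p + C(y(q(-2, 3)))) + 51023 = (-1/68971 + (20 + (-9 + 4))) + 51023 = (-1/68971 + (20 - 5)) + 51023 = (-1/68971 + 15) + 51023 = 1034564/68971 + 51023 = 3520141897/68971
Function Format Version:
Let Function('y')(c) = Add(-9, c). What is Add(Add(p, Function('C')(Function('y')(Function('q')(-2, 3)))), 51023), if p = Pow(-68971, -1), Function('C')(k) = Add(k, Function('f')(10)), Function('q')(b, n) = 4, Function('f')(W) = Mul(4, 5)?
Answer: Rational(3520141897, 68971) ≈ 51038.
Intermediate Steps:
Function('f')(W) = 20
Function('C')(k) = Add(20, k) (Function('C')(k) = Add(k, 20) = Add(20, k))
p = Rational(-1, 68971) ≈ -1.4499e-5
Add(Add(p, Function('C')(Function('y')(Function('q')(-2, 3)))), 51023) = Add(Add(Rational(-1, 68971), Add(20, Add(-9, 4))), 51023) = Add(Add(Rational(-1, 68971), Add(20, -5)), 51023) = Add(Add(Rational(-1, 68971), 15), 51023) = Add(Rational(1034564, 68971), 51023) = Rational(3520141897, 68971)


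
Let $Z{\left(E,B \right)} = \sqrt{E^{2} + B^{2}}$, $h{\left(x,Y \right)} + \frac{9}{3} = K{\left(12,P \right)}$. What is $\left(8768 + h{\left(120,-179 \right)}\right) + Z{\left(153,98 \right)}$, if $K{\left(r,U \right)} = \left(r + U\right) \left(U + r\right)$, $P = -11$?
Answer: $8766 + \sqrt{33013} \approx 8947.7$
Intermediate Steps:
$K{\left(r,U \right)} = \left(U + r\right)^{2}$ ($K{\left(r,U \right)} = \left(U + r\right) \left(U + r\right) = \left(U + r\right)^{2}$)
$h{\left(x,Y \right)} = -2$ ($h{\left(x,Y \right)} = -3 + \left(-11 + 12\right)^{2} = -3 + 1^{2} = -3 + 1 = -2$)
$Z{\left(E,B \right)} = \sqrt{B^{2} + E^{2}}$
$\left(8768 + h{\left(120,-179 \right)}\right) + Z{\left(153,98 \right)} = \left(8768 - 2\right) + \sqrt{98^{2} + 153^{2}} = 8766 + \sqrt{9604 + 23409} = 8766 + \sqrt{33013}$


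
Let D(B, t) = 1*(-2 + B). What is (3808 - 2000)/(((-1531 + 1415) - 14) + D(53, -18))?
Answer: -1808/79 ≈ -22.886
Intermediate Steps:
D(B, t) = -2 + B
(3808 - 2000)/(((-1531 + 1415) - 14) + D(53, -18)) = (3808 - 2000)/(((-1531 + 1415) - 14) + (-2 + 53)) = 1808/((-116 - 14) + 51) = 1808/(-130 + 51) = 1808/(-79) = 1808*(-1/79) = -1808/79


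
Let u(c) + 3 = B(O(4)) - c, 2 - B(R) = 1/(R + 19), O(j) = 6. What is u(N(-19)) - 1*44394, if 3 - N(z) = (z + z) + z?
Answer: -1111376/25 ≈ -44455.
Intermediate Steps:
N(z) = 3 - 3*z (N(z) = 3 - ((z + z) + z) = 3 - (2*z + z) = 3 - 3*z)
B(R) = 2 - 1/(19 + R) (B(R) = 2 - 1/(R + 19) = 2 - 1/(19 + R))
u(c) = -26/25 - c (u(c) = -3 + ((37 + 2*6)/(19 + 6) - c) = -3 + ((37 + 12)/25 - c) = -3 + ((1/25)*49 - c) = -3 + (49/25 - c) = -26/25 - c)
u(N(-19)) - 1*44394 = (-26/25 - (3 - 3*(-19))) - 1*44394 = (-26/25 - (3 + 57)) - 44394 = (-26/25 - 1*60) - 44394 = (-26/25 - 60) - 44394 = -1526/25 - 44394 = -1111376/25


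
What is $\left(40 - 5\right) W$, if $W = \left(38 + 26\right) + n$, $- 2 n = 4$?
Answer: $2170$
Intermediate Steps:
$n = -2$ ($n = \left(- \frac{1}{2}\right) 4 = -2$)
$W = 62$ ($W = \left(38 + 26\right) - 2 = 64 - 2 = 62$)
$\left(40 - 5\right) W = \left(40 - 5\right) 62 = 35 \cdot 62 = 2170$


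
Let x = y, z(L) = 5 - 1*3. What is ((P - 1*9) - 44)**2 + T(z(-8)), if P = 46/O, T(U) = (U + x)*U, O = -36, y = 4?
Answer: 958417/324 ≈ 2958.1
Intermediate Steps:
z(L) = 2 (z(L) = 5 - 3 = 2)
x = 4
T(U) = U*(4 + U) (T(U) = (U + 4)*U = (4 + U)*U = U*(4 + U))
P = -23/18 (P = 46/(-36) = 46*(-1/36) = -23/18 ≈ -1.2778)
((P - 1*9) - 44)**2 + T(z(-8)) = ((-23/18 - 1*9) - 44)**2 + 2*(4 + 2) = ((-23/18 - 9) - 44)**2 + 2*6 = (-185/18 - 44)**2 + 12 = (-977/18)**2 + 12 = 954529/324 + 12 = 958417/324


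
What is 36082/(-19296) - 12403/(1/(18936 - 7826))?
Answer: -1329468657881/9648 ≈ -1.3780e+8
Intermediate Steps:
36082/(-19296) - 12403/(1/(18936 - 7826)) = 36082*(-1/19296) - 12403/(1/11110) = -18041/9648 - 12403/1/11110 = -18041/9648 - 12403*11110 = -18041/9648 - 137797330 = -1329468657881/9648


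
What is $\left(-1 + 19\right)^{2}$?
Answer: $324$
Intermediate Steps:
$\left(-1 + 19\right)^{2} = 18^{2} = 324$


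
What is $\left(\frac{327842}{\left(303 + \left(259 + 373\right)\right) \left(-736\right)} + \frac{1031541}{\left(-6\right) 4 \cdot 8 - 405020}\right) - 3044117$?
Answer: $- \frac{271373071725693}{89146640} \approx -3.0441 \cdot 10^{6}$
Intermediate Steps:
$\left(\frac{327842}{\left(303 + \left(259 + 373\right)\right) \left(-736\right)} + \frac{1031541}{\left(-6\right) 4 \cdot 8 - 405020}\right) - 3044117 = \left(\frac{327842}{\left(303 + 632\right) \left(-736\right)} + \frac{1031541}{\left(-24\right) 8 - 405020}\right) - 3044117 = \left(\frac{327842}{935 \left(-736\right)} + \frac{1031541}{-192 - 405020}\right) - 3044117 = \left(\frac{327842}{-688160} + \frac{1031541}{-405212}\right) - 3044117 = \left(327842 \left(- \frac{1}{688160}\right) + 1031541 \left(- \frac{1}{405212}\right)\right) - 3044117 = \left(- \frac{7127}{14960} - \frac{1031541}{405212}\right) - 3044117 = - \frac{269408813}{89146640} - 3044117 = - \frac{271373071725693}{89146640}$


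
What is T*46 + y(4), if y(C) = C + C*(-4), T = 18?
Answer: 816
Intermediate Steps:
y(C) = -3*C (y(C) = C - 4*C = -3*C)
T*46 + y(4) = 18*46 - 3*4 = 828 - 12 = 816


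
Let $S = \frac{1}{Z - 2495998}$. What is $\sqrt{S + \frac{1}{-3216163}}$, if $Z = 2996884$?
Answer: $\frac{\sqrt{486013772036391754}}{536977006806} \approx 0.0012983$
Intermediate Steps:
$S = \frac{1}{500886}$ ($S = \frac{1}{2996884 - 2495998} = \frac{1}{500886} \approx 1.9965 \cdot 10^{-6}$)
$\sqrt{S + \frac{1}{-3216163}} = \sqrt{\frac{1}{500886} + \frac{1}{-3216163}} = \sqrt{\frac{1}{500886} - \frac{1}{3216163}} = \sqrt{\frac{2715277}{1610931020418}} = \frac{\sqrt{486013772036391754}}{536977006806}$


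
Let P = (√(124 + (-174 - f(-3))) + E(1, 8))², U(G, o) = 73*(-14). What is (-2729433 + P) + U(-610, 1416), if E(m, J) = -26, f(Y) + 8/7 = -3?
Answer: -2730455 + (182 - I*√2247)²/49 ≈ -2.7298e+6 - 352.13*I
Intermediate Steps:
U(G, o) = -1022
f(Y) = -29/7 (f(Y) = -8/7 - 3 = -29/7)
P = (-26 + I*√2247/7)² (P = (√(124 + (-174 - 1*(-29/7))) - 26)² = (√(124 + (-174 + 29/7)) - 26)² = (√(124 - 1189/7) - 26)² = (√(-321/7) - 26)² = (I*√2247/7 - 26)² = (-26 + I*√2247/7)² ≈ 630.14 - 352.13*I)
(-2729433 + P) + U(-610, 1416) = (-2729433 + (182 - I*√2247)²/49) - 1022 = -2730455 + (182 - I*√2247)²/49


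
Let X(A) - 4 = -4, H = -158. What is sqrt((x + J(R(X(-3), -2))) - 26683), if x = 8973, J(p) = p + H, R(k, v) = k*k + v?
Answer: I*sqrt(17870) ≈ 133.68*I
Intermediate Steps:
X(A) = 0 (X(A) = 4 - 4 = 0)
R(k, v) = v + k**2 (R(k, v) = k**2 + v = v + k**2)
J(p) = -158 + p (J(p) = p - 158 = -158 + p)
sqrt((x + J(R(X(-3), -2))) - 26683) = sqrt((8973 + (-158 + (-2 + 0**2))) - 26683) = sqrt((8973 + (-158 + (-2 + 0))) - 26683) = sqrt((8973 + (-158 - 2)) - 26683) = sqrt((8973 - 160) - 26683) = sqrt(8813 - 26683) = sqrt(-17870) = I*sqrt(17870)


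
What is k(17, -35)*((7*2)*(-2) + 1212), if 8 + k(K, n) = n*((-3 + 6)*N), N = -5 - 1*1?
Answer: 736448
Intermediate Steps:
N = -6 (N = -5 - 1 = -6)
k(K, n) = -8 - 18*n (k(K, n) = -8 + n*((-3 + 6)*(-6)) = -8 + n*(3*(-6)) = -8 + n*(-18) = -8 - 18*n)
k(17, -35)*((7*2)*(-2) + 1212) = (-8 - 18*(-35))*((7*2)*(-2) + 1212) = (-8 + 630)*(14*(-2) + 1212) = 622*(-28 + 1212) = 622*1184 = 736448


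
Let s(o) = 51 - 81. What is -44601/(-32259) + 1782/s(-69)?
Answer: -3119306/53765 ≈ -58.017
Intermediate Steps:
s(o) = -30
-44601/(-32259) + 1782/s(-69) = -44601/(-32259) + 1782/(-30) = -44601*(-1/32259) + 1782*(-1/30) = 14867/10753 - 297/5 = -3119306/53765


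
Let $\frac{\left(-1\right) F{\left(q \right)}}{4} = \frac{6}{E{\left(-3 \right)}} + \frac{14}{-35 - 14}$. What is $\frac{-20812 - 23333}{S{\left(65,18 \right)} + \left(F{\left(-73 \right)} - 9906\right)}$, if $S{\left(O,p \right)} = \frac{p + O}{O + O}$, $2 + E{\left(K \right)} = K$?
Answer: $\frac{40171950}{9008471} \approx 4.4594$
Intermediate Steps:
$E{\left(K \right)} = -2 + K$
$S{\left(O,p \right)} = \frac{O + p}{2 O}$
$F{\left(q \right)} = \frac{208}{35}$ ($F{\left(q \right)} = - 4 \left(\frac{6}{-2 - 3} + \frac{14}{-35 - 14}\right) = - 4 \left(\frac{6}{-5} + \frac{14}{-35 - 14}\right) = - 4 \left(6 \left(- \frac{1}{5}\right) + \frac{14}{-49}\right) = - 4 \left(- \frac{6}{5} + 14 \left(- \frac{1}{49}\right)\right) = - 4 \left(- \frac{6}{5} - \frac{2}{7}\right) = \left(-4\right) \left(- \frac{52}{35}\right) = \frac{208}{35}$)
$\frac{-20812 - 23333}{S{\left(65,18 \right)} + \left(F{\left(-73 \right)} - 9906\right)} = \frac{-20812 - 23333}{\frac{65 + 18}{2 \cdot 65} + \left(\frac{208}{35} - 9906\right)} = - \frac{44145}{\frac{1}{2} \cdot \frac{1}{65} \cdot 83 - \frac{346502}{35}} = - \frac{44145}{\frac{83}{130} - \frac{346502}{35}} = - \frac{44145}{- \frac{9008471}{910}} = \left(-44145\right) \left(- \frac{910}{9008471}\right) = \frac{40171950}{9008471}$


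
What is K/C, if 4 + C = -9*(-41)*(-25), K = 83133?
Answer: -83133/9229 ≈ -9.0078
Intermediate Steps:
C = -9229 (C = -4 - 9*(-41)*(-25) = -4 + 369*(-25) = -4 - 9225 = -9229)
K/C = 83133/(-9229) = 83133*(-1/9229) = -83133/9229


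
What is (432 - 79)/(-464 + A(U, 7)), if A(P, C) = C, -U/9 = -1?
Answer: -353/457 ≈ -0.77243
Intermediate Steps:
U = 9 (U = -9*(-1) = 9)
(432 - 79)/(-464 + A(U, 7)) = (432 - 79)/(-464 + 7) = 353/(-457) = 353*(-1/457) = -353/457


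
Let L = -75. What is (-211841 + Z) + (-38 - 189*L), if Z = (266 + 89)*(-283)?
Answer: -298169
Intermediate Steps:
Z = -100465 (Z = 355*(-283) = -100465)
(-211841 + Z) + (-38 - 189*L) = (-211841 - 100465) + (-38 - 189*(-75)) = -312306 + (-38 + 14175) = -312306 + 14137 = -298169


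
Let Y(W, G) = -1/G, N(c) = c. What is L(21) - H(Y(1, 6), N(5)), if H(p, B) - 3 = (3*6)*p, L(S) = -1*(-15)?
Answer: 15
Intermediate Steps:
L(S) = 15
H(p, B) = 3 + 18*p (H(p, B) = 3 + (3*6)*p = 3 + 18*p)
L(21) - H(Y(1, 6), N(5)) = 15 - (3 + 18*(-1/6)) = 15 - (3 + 18*(-1*⅙)) = 15 - (3 + 18*(-⅙)) = 15 - (3 - 3) = 15 - 1*0 = 15 + 0 = 15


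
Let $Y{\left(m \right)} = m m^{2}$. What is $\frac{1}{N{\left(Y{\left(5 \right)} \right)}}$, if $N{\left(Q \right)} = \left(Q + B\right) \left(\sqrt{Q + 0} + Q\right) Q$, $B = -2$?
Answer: $\frac{1}{1906500} - \frac{\sqrt{5}}{47662500} \approx 4.7761 \cdot 10^{-7}$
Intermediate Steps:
$Y{\left(m \right)} = m^{3}$
$N{\left(Q \right)} = Q \left(-2 + Q\right) \left(Q + \sqrt{Q}\right)$ ($N{\left(Q \right)} = \left(Q - 2\right) \left(\sqrt{Q + 0} + Q\right) Q = \left(-2 + Q\right) \left(\sqrt{Q} + Q\right) Q = \left(-2 + Q\right) \left(Q + \sqrt{Q}\right) Q = Q \left(-2 + Q\right) \left(Q + \sqrt{Q}\right)$)
$\frac{1}{N{\left(Y{\left(5 \right)} \right)}} = \frac{1}{\left(5^{3}\right)^{3} + \left(5^{3}\right)^{\frac{5}{2}} - 2 \left(5^{3}\right)^{2} - 2 \left(5^{3}\right)^{\frac{3}{2}}} = \frac{1}{125^{3} + 125^{\frac{5}{2}} - 2 \cdot 125^{2} - 2 \cdot 125^{\frac{3}{2}}} = \frac{1}{1953125 + 78125 \sqrt{5} - 31250 - 2 \cdot 625 \sqrt{5}} = \frac{1}{1953125 + 78125 \sqrt{5} - 31250 - 1250 \sqrt{5}} = \frac{1}{1921875 + 76875 \sqrt{5}}$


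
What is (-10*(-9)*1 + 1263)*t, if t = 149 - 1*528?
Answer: -512787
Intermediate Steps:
t = -379 (t = 149 - 528 = -379)
(-10*(-9)*1 + 1263)*t = (-10*(-9)*1 + 1263)*(-379) = (90*1 + 1263)*(-379) = (90 + 1263)*(-379) = 1353*(-379) = -512787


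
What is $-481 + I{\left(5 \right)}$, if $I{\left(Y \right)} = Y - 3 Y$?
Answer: $-491$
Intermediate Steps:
$I{\left(Y \right)} = - 2 Y$
$-481 + I{\left(5 \right)} = -481 - 10 = -491$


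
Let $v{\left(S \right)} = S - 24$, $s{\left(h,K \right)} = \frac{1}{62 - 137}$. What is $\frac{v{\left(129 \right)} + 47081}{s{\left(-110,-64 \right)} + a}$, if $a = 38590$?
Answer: $\frac{3538950}{2894249} \approx 1.2228$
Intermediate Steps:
$s{\left(h,K \right)} = - \frac{1}{75}$ ($s{\left(h,K \right)} = \frac{1}{-75} = - \frac{1}{75}$)
$v{\left(S \right)} = -24 + S$
$\frac{v{\left(129 \right)} + 47081}{s{\left(-110,-64 \right)} + a} = \frac{\left(-24 + 129\right) + 47081}{- \frac{1}{75} + 38590} = \frac{105 + 47081}{\frac{2894249}{75}} = 47186 \cdot \frac{75}{2894249} = \frac{3538950}{2894249}$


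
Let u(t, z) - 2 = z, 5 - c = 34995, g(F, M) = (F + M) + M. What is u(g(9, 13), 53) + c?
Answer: -34935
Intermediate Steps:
g(F, M) = F + 2*M
c = -34990 (c = 5 - 1*34995 = 5 - 34995 = -34990)
u(t, z) = 2 + z
u(g(9, 13), 53) + c = (2 + 53) - 34990 = 55 - 34990 = -34935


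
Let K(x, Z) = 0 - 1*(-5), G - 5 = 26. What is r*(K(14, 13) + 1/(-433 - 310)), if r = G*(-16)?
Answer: -1842144/743 ≈ -2479.3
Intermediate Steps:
G = 31 (G = 5 + 26 = 31)
K(x, Z) = 5 (K(x, Z) = 0 + 5 = 5)
r = -496 (r = 31*(-16) = -496)
r*(K(14, 13) + 1/(-433 - 310)) = -496*(5 + 1/(-433 - 310)) = -496*(5 + 1/(-743)) = -496*(5 - 1/743) = -496*3714/743 = -1842144/743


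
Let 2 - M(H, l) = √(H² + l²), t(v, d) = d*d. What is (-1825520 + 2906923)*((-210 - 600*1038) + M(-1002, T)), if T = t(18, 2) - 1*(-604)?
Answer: -673722720224 - 2162806*√343417 ≈ -6.7499e+11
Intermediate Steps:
t(v, d) = d²
T = 608 (T = 2² - 1*(-604) = 4 + 604 = 608)
M(H, l) = 2 - √(H² + l²)
(-1825520 + 2906923)*((-210 - 600*1038) + M(-1002, T)) = (-1825520 + 2906923)*((-210 - 600*1038) + (2 - √((-1002)² + 608²))) = 1081403*((-210 - 622800) + (2 - √(1004004 + 369664))) = 1081403*(-623010 + (2 - √1373668)) = 1081403*(-623010 + (2 - 2*√343417)) = 1081403*(-623008 - 2*√343417) = -673722720224 - 2162806*√343417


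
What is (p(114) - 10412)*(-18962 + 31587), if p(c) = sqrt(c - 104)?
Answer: -131451500 + 12625*sqrt(10) ≈ -1.3141e+8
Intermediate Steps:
p(c) = sqrt(-104 + c)
(p(114) - 10412)*(-18962 + 31587) = (sqrt(-104 + 114) - 10412)*(-18962 + 31587) = (sqrt(10) - 10412)*12625 = (-10412 + sqrt(10))*12625 = -131451500 + 12625*sqrt(10)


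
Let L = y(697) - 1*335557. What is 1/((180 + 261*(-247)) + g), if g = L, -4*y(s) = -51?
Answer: -4/1599325 ≈ -2.5011e-6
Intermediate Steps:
y(s) = 51/4 (y(s) = -1/4*(-51) = 51/4)
L = -1342177/4 (L = 51/4 - 1*335557 = 51/4 - 335557 = -1342177/4 ≈ -3.3554e+5)
g = -1342177/4 ≈ -3.3554e+5
1/((180 + 261*(-247)) + g) = 1/((180 + 261*(-247)) - 1342177/4) = 1/((180 - 64467) - 1342177/4) = 1/(-64287 - 1342177/4) = 1/(-1599325/4) = -4/1599325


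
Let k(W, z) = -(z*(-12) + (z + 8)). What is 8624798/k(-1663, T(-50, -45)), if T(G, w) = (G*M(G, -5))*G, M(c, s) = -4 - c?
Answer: 4312399/632496 ≈ 6.8181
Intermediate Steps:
T(G, w) = G²*(-4 - G) (T(G, w) = (G*(-4 - G))*G = G²*(-4 - G))
k(W, z) = -8 + 11*z (k(W, z) = -(-12*z + (8 + z)) = -(8 - 11*z) = -8 + 11*z)
8624798/k(-1663, T(-50, -45)) = 8624798/(-8 + 11*((-50)²*(-4 - 1*(-50)))) = 8624798/(-8 + 11*(2500*(-4 + 50))) = 8624798/(-8 + 11*(2500*46)) = 8624798/(-8 + 11*115000) = 8624798/(-8 + 1265000) = 8624798/1264992 = 8624798*(1/1264992) = 4312399/632496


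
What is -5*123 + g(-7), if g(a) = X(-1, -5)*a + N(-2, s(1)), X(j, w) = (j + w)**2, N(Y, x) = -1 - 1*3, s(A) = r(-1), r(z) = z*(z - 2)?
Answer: -871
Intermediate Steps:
r(z) = z*(-2 + z)
s(A) = 3 (s(A) = -(-2 - 1) = -1*(-3) = 3)
N(Y, x) = -4 (N(Y, x) = -1 - 3 = -4)
g(a) = -4 + 36*a (g(a) = (-1 - 5)**2*a - 4 = (-6)**2*a - 4 = 36*a - 4 = -4 + 36*a)
-5*123 + g(-7) = -5*123 + (-4 + 36*(-7)) = -615 + (-4 - 252) = -615 - 256 = -871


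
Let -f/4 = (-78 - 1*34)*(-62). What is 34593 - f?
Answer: 62369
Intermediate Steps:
f = -27776 (f = -4*(-78 - 1*34)*(-62) = -4*(-78 - 34)*(-62) = -(-448)*(-62) = -4*6944 = -27776)
34593 - f = 34593 - 1*(-27776) = 34593 + 27776 = 62369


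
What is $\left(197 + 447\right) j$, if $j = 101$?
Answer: $65044$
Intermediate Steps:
$\left(197 + 447\right) j = \left(197 + 447\right) 101 = 644 \cdot 101 = 65044$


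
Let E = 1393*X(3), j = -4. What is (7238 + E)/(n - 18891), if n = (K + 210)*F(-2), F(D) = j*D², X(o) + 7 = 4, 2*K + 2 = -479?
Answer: -437/2629 ≈ -0.16622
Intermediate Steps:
K = -481/2 (K = -1 + (½)*(-479) = -1 - 479/2 = -481/2 ≈ -240.50)
X(o) = -3 (X(o) = -7 + 4 = -3)
F(D) = -4*D²
E = -4179 (E = 1393*(-3) = -4179)
n = 488 (n = (-481/2 + 210)*(-4*(-2)²) = -(-122)*4 = -61/2*(-16) = 488)
(7238 + E)/(n - 18891) = (7238 - 4179)/(488 - 18891) = 3059/(-18403) = 3059*(-1/18403) = -437/2629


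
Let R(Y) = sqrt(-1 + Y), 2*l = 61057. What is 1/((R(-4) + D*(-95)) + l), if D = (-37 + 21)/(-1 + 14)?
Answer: 20716306/634859965341 - 676*I*sqrt(5)/634859965341 ≈ 3.2631e-5 - 2.381e-9*I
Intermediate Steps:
l = 61057/2 (l = (1/2)*61057 = 61057/2 ≈ 30529.)
D = -16/13 ≈ -1.2308
1/((R(-4) + D*(-95)) + l) = 1/((sqrt(-1 - 4) - 16/13*(-95)) + 61057/2) = 1/((sqrt(-5) + 1520/13) + 61057/2) = 1/((I*sqrt(5) + 1520/13) + 61057/2) = 1/((1520/13 + I*sqrt(5)) + 61057/2) = 1/(796781/26 + I*sqrt(5))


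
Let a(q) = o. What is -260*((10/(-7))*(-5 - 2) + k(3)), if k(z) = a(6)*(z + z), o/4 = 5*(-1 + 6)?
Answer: -158600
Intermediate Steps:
o = 100 (o = 4*(5*(-1 + 6)) = 4*(5*5) = 4*25 = 100)
a(q) = 100
k(z) = 200*z (k(z) = 100*(z + z) = 100*(2*z) = 200*z)
-260*((10/(-7))*(-5 - 2) + k(3)) = -260*((10/(-7))*(-5 - 2) + 200*3) = -260*((10*(-1/7))*(-7) + 600) = -260*(-10/7*(-7) + 600) = -260*(10 + 600) = -260*610 = -158600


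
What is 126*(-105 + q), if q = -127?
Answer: -29232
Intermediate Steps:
126*(-105 + q) = 126*(-105 - 127) = 126*(-232) = -29232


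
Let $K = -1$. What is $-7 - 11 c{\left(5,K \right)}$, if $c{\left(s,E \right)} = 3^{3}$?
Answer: $-304$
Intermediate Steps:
$c{\left(s,E \right)} = 27$
$-7 - 11 c{\left(5,K \right)} = -7 - 297 = -304$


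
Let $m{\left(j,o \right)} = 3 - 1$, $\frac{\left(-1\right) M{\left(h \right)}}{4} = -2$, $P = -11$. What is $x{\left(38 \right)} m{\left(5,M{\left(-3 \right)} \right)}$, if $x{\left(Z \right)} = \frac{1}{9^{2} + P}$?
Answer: $\frac{1}{35} \approx 0.028571$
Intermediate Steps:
$M{\left(h \right)} = 8$ ($M{\left(h \right)} = \left(-4\right) \left(-2\right) = 8$)
$x{\left(Z \right)} = \frac{1}{70}$ ($x{\left(Z \right)} = \frac{1}{9^{2} - 11} = \frac{1}{81 - 11} = \frac{1}{70}$)
$m{\left(j,o \right)} = 2$
$x{\left(38 \right)} m{\left(5,M{\left(-3 \right)} \right)} = \frac{1}{70} \cdot 2 = \frac{1}{35}$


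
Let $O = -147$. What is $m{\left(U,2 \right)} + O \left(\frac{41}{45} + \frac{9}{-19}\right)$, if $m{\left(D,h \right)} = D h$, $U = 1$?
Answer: $- \frac{17756}{285} \approx -62.302$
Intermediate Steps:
$m{\left(U,2 \right)} + O \left(\frac{41}{45} + \frac{9}{-19}\right) = 1 \cdot 2 - 147 \left(\frac{41}{45} + \frac{9}{-19}\right) = 2 - 147 \left(41 \cdot \frac{1}{45} + 9 \left(- \frac{1}{19}\right)\right) = 2 - 147 \left(\frac{41}{45} - \frac{9}{19}\right) = 2 - \frac{18326}{285} = - \frac{17756}{285}$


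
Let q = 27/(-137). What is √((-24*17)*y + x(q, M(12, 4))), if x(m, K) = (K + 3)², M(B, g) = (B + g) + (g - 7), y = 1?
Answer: 2*I*√38 ≈ 12.329*I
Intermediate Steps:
q = -27/137 (q = 27*(-1/137) = -27/137 ≈ -0.19708)
M(B, g) = -7 + B + 2*g (M(B, g) = (B + g) + (-7 + g) = -7 + B + 2*g)
x(m, K) = (3 + K)²
√((-24*17)*y + x(q, M(12, 4))) = √(-24*17*1 + (3 + (-7 + 12 + 2*4))²) = √(-408*1 + (3 + (-7 + 12 + 8))²) = √(-408 + (3 + 13)²) = √(-408 + 16²) = √(-408 + 256) = √(-152) = 2*I*√38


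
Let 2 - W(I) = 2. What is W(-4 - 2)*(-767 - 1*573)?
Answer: 0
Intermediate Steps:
W(I) = 0 (W(I) = 2 - 1*2 = 2 - 2 = 0)
W(-4 - 2)*(-767 - 1*573) = 0*(-767 - 1*573) = 0*(-767 - 573) = 0*(-1340) = 0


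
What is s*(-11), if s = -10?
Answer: 110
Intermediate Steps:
s*(-11) = -10*(-11) = 110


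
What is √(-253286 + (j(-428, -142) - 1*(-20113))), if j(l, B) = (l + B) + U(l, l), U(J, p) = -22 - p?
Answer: I*√233337 ≈ 483.05*I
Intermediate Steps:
j(l, B) = -22 + B (j(l, B) = (l + B) + (-22 - l) = (B + l) + (-22 - l) = -22 + B)
√(-253286 + (j(-428, -142) - 1*(-20113))) = √(-253286 + ((-22 - 142) - 1*(-20113))) = √(-253286 + (-164 + 20113)) = √(-253286 + 19949) = √(-233337) = I*√233337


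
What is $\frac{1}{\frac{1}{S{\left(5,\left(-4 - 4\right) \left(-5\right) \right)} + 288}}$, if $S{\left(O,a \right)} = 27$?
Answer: $315$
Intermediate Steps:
$\frac{1}{\frac{1}{S{\left(5,\left(-4 - 4\right) \left(-5\right) \right)} + 288}} = \frac{1}{\frac{1}{27 + 288}} = \frac{1}{\frac{1}{315}} = 315$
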